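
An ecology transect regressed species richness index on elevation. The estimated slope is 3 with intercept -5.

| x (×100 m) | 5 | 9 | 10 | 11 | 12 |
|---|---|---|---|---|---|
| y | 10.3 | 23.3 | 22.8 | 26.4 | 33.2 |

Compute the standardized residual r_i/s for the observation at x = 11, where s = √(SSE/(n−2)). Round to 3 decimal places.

-0.740

x=5: ŷ = -5 + 3·5 = 10; r = 10.3 − 10 = 0.3
x=9: ŷ = -5 + 3·9 = 22; r = 23.3 − 22 = 1.3
x=10: ŷ = -5 + 3·10 = 25; r = 22.8 − 25 = -2.2
x=11: ŷ = -5 + 3·11 = 28; r = 26.4 − 28 = -1.6
x=12: ŷ = -5 + 3·12 = 31; r = 33.2 − 31 = 2.2
SSE = 0.09 + 1.69 + 4.84 + 2.56 + 4.84 = 14.02
s = √(14.02/3) = 2.16179
r/s = -1.6 / 2.16179 = -0.740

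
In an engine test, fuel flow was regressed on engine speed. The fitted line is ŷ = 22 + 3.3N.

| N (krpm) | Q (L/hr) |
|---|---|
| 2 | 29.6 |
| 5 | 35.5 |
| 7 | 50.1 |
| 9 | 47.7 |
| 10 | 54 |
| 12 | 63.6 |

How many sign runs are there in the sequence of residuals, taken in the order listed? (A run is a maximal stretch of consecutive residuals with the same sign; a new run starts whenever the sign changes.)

N=2: ŷ = 22 + 3.3·2 = 28.6; r = 29.6 − 28.6 = 1
N=5: ŷ = 22 + 3.3·5 = 38.5; r = 35.5 − 38.5 = -3
N=7: ŷ = 22 + 3.3·7 = 45.1; r = 50.1 − 45.1 = 5
N=9: ŷ = 22 + 3.3·9 = 51.7; r = 47.7 − 51.7 = -4
N=10: ŷ = 22 + 3.3·10 = 55; r = 54 − 55 = -1
N=12: ŷ = 22 + 3.3·12 = 61.6; r = 63.6 − 61.6 = 2
Signs: + − + − − +
Runs: +×1, −×1, +×1, −×2, +×1 → 5

5 runs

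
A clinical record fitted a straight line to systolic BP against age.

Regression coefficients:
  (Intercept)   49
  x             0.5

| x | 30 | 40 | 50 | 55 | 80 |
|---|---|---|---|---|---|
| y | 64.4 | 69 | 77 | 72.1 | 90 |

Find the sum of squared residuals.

x=30: ŷ = 49 + 0.5·30 = 64; e = 64.4 − 64 = 0.4
x=40: ŷ = 49 + 0.5·40 = 69; e = 69 − 69 = 0
x=50: ŷ = 49 + 0.5·50 = 74; e = 77 − 74 = 3
x=55: ŷ = 49 + 0.5·55 = 76.5; e = 72.1 − 76.5 = -4.4
x=80: ŷ = 49 + 0.5·80 = 89; e = 90 − 89 = 1
SSE = 0.16 + 0 + 9 + 19.36 + 1 = 29.52

SSE = 29.52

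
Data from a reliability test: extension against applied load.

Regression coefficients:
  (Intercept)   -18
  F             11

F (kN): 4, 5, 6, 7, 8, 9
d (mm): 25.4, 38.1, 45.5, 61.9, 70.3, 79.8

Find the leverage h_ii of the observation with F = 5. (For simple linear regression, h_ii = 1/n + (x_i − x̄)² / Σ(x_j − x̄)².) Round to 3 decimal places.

F̄ = (4 + 5 + 6 + 7 + 8 + 9)/6 = 6.5
Σ(F − F̄)² = 6.25 + 2.25 + 0.25 + 0.25 + 2.25 + 6.25 = 17.5
h = 1/6 + (-1.5)²/17.5 = 0.166667 + 0.128571 = 0.295

h = 0.295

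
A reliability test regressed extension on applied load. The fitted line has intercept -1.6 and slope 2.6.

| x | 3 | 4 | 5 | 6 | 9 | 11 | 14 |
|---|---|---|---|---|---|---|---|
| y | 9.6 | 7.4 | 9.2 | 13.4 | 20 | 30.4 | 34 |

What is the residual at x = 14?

ŷ = -1.6 + 2.6·14 = 34.8
e = 34 − 34.8 = -0.8

e = -0.8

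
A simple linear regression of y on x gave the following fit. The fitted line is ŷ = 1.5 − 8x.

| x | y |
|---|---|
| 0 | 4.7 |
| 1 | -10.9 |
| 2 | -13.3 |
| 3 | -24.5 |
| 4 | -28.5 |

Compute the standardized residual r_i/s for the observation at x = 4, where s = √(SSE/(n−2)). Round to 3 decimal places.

x=0: ŷ = 1.5 − 8·0 = 1.5; r = 4.7 − 1.5 = 3.2
x=1: ŷ = 1.5 − 8·1 = -6.5; r = -10.9 − (-6.5) = -4.4
x=2: ŷ = 1.5 − 8·2 = -14.5; r = -13.3 − (-14.5) = 1.2
x=3: ŷ = 1.5 − 8·3 = -22.5; r = -24.5 − (-22.5) = -2
x=4: ŷ = 1.5 − 8·4 = -30.5; r = -28.5 − (-30.5) = 2
SSE = 10.24 + 19.36 + 1.44 + 4 + 4 = 39.04
s = √(39.04/3) = 3.6074
r/s = 2 / 3.6074 = 0.554

0.554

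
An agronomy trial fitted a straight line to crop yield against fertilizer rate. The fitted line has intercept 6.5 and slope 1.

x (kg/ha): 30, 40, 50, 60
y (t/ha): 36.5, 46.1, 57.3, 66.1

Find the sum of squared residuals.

x=30: ŷ = 6.5 + 30 = 36.5; r = 36.5 − 36.5 = 0
x=40: ŷ = 6.5 + 40 = 46.5; r = 46.1 − 46.5 = -0.4
x=50: ŷ = 6.5 + 50 = 56.5; r = 57.3 − 56.5 = 0.8
x=60: ŷ = 6.5 + 60 = 66.5; r = 66.1 − 66.5 = -0.4
SSE = 0 + 0.16 + 0.64 + 0.16 = 0.96

SSE = 0.96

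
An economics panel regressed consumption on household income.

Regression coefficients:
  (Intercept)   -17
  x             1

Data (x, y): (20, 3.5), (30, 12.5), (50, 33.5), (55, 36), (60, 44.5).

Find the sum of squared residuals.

x=20: ŷ = -17 + 20 = 3; e = 3.5 − 3 = 0.5
x=30: ŷ = -17 + 30 = 13; e = 12.5 − 13 = -0.5
x=50: ŷ = -17 + 50 = 33; e = 33.5 − 33 = 0.5
x=55: ŷ = -17 + 55 = 38; e = 36 − 38 = -2
x=60: ŷ = -17 + 60 = 43; e = 44.5 − 43 = 1.5
SSE = 0.25 + 0.25 + 0.25 + 4 + 2.25 = 7

SSE = 7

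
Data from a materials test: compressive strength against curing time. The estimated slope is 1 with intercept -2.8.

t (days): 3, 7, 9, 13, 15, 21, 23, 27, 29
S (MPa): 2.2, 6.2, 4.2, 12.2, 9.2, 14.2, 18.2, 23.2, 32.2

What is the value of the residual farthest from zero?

t=3: ŷ = -2.8 + 3 = 0.2; e = 2.2 − 0.2 = 2
t=7: ŷ = -2.8 + 7 = 4.2; e = 6.2 − 4.2 = 2
t=9: ŷ = -2.8 + 9 = 6.2; e = 4.2 − 6.2 = -2
t=13: ŷ = -2.8 + 13 = 10.2; e = 12.2 − 10.2 = 2
t=15: ŷ = -2.8 + 15 = 12.2; e = 9.2 − 12.2 = -3
t=21: ŷ = -2.8 + 21 = 18.2; e = 14.2 − 18.2 = -4
t=23: ŷ = -2.8 + 23 = 20.2; e = 18.2 − 20.2 = -2
t=27: ŷ = -2.8 + 27 = 24.2; e = 23.2 − 24.2 = -1
t=29: ŷ = -2.8 + 29 = 26.2; e = 32.2 − 26.2 = 6
Largest |e| is 6 at t = 29, residual 6.

e = 6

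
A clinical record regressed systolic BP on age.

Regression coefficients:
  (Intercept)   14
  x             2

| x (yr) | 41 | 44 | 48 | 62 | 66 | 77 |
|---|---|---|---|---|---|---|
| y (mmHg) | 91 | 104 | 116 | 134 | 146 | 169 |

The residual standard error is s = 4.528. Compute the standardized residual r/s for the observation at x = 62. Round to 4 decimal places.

ŷ = 14 + 2·62 = 138
r = 134 − 138 = -4
r/s = -4 / 4.528 = -0.8834

-0.8834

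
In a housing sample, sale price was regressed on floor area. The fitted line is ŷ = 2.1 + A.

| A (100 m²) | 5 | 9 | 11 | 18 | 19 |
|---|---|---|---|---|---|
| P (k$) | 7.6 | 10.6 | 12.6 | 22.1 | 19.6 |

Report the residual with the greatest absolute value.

e = 2

A=5: ŷ = 2.1 + 5 = 7.1; e = 7.6 − 7.1 = 0.5
A=9: ŷ = 2.1 + 9 = 11.1; e = 10.6 − 11.1 = -0.5
A=11: ŷ = 2.1 + 11 = 13.1; e = 12.6 − 13.1 = -0.5
A=18: ŷ = 2.1 + 18 = 20.1; e = 22.1 − 20.1 = 2
A=19: ŷ = 2.1 + 19 = 21.1; e = 19.6 − 21.1 = -1.5
Largest |e| is 2 at A = 18, residual 2.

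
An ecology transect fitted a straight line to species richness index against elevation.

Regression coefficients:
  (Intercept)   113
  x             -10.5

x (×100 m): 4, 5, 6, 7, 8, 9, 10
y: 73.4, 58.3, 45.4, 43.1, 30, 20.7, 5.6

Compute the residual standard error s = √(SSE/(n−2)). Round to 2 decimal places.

s = 3.36

x=4: ŷ = 113 − 10.5·4 = 71; e = 73.4 − 71 = 2.4
x=5: ŷ = 113 − 10.5·5 = 60.5; e = 58.3 − 60.5 = -2.2
x=6: ŷ = 113 − 10.5·6 = 50; e = 45.4 − 50 = -4.6
x=7: ŷ = 113 − 10.5·7 = 39.5; e = 43.1 − 39.5 = 3.6
x=8: ŷ = 113 − 10.5·8 = 29; e = 30 − 29 = 1
x=9: ŷ = 113 − 10.5·9 = 18.5; e = 20.7 − 18.5 = 2.2
x=10: ŷ = 113 − 10.5·10 = 8; e = 5.6 − 8 = -2.4
SSE = 5.76 + 4.84 + 21.16 + 12.96 + 1 + 4.84 + 5.76 = 56.32
s = √(56.32/5) = √11.264 ≈ 3.36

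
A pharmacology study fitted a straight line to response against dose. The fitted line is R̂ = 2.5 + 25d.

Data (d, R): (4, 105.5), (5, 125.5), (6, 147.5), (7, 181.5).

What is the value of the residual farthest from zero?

d=4: R̂ = 2.5 + 25·4 = 102.5; e = 105.5 − 102.5 = 3
d=5: R̂ = 2.5 + 25·5 = 127.5; e = 125.5 − 127.5 = -2
d=6: R̂ = 2.5 + 25·6 = 152.5; e = 147.5 − 152.5 = -5
d=7: R̂ = 2.5 + 25·7 = 177.5; e = 181.5 − 177.5 = 4
Largest |e| is 5 at d = 6, residual -5.

e = -5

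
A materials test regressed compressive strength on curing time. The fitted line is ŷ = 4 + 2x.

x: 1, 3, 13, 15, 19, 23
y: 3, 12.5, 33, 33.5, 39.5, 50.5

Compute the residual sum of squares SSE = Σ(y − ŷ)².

SSE = 31

x=1: ŷ = 4 + 2·1 = 6; r = 3 − 6 = -3
x=3: ŷ = 4 + 2·3 = 10; r = 12.5 − 10 = 2.5
x=13: ŷ = 4 + 2·13 = 30; r = 33 − 30 = 3
x=15: ŷ = 4 + 2·15 = 34; r = 33.5 − 34 = -0.5
x=19: ŷ = 4 + 2·19 = 42; r = 39.5 − 42 = -2.5
x=23: ŷ = 4 + 2·23 = 50; r = 50.5 − 50 = 0.5
SSE = 9 + 6.25 + 9 + 0.25 + 6.25 + 0.25 = 31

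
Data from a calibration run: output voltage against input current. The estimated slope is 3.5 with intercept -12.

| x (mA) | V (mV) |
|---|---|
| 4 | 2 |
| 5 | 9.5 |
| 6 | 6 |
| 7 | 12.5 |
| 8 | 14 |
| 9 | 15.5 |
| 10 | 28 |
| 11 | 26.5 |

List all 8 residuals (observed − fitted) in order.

x=4: ŷ = -12 + 3.5·4 = 2; e = 2 − 2 = 0
x=5: ŷ = -12 + 3.5·5 = 5.5; e = 9.5 − 5.5 = 4
x=6: ŷ = -12 + 3.5·6 = 9; e = 6 − 9 = -3
x=7: ŷ = -12 + 3.5·7 = 12.5; e = 12.5 − 12.5 = 0
x=8: ŷ = -12 + 3.5·8 = 16; e = 14 − 16 = -2
x=9: ŷ = -12 + 3.5·9 = 19.5; e = 15.5 − 19.5 = -4
x=10: ŷ = -12 + 3.5·10 = 23; e = 28 − 23 = 5
x=11: ŷ = -12 + 3.5·11 = 26.5; e = 26.5 − 26.5 = 0

0, 4, -3, 0, -2, -4, 5, 0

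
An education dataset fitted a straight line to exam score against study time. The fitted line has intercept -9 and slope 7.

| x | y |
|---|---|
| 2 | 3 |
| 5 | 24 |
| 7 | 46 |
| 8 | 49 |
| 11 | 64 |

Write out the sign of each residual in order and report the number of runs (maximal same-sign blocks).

3 runs

x=2: ŷ = -9 + 7·2 = 5; r = 3 − 5 = -2
x=5: ŷ = -9 + 7·5 = 26; r = 24 − 26 = -2
x=7: ŷ = -9 + 7·7 = 40; r = 46 − 40 = 6
x=8: ŷ = -9 + 7·8 = 47; r = 49 − 47 = 2
x=11: ŷ = -9 + 7·11 = 68; r = 64 − 68 = -4
Signs: − − + + −
Runs: −×2, +×2, −×1 → 3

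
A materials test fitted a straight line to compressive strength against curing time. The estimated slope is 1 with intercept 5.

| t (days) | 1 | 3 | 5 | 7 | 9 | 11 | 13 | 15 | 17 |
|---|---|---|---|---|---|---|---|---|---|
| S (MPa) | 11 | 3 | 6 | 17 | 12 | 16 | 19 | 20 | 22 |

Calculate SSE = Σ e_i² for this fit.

t=1: ŷ = 5 + 1 = 6; e = 11 − 6 = 5
t=3: ŷ = 5 + 3 = 8; e = 3 − 8 = -5
t=5: ŷ = 5 + 5 = 10; e = 6 − 10 = -4
t=7: ŷ = 5 + 7 = 12; e = 17 − 12 = 5
t=9: ŷ = 5 + 9 = 14; e = 12 − 14 = -2
t=11: ŷ = 5 + 11 = 16; e = 16 − 16 = 0
t=13: ŷ = 5 + 13 = 18; e = 19 − 18 = 1
t=15: ŷ = 5 + 15 = 20; e = 20 − 20 = 0
t=17: ŷ = 5 + 17 = 22; e = 22 − 22 = 0
SSE = 25 + 25 + 16 + 25 + 4 + 0 + 1 + 0 + 0 = 96

SSE = 96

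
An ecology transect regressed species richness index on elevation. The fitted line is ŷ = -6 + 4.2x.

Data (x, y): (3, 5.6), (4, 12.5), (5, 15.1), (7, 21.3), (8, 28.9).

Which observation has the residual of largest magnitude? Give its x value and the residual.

x=3: ŷ = -6 + 4.2·3 = 6.6; r = 5.6 − 6.6 = -1
x=4: ŷ = -6 + 4.2·4 = 10.8; r = 12.5 − 10.8 = 1.7
x=5: ŷ = -6 + 4.2·5 = 15; r = 15.1 − 15 = 0.1
x=7: ŷ = -6 + 4.2·7 = 23.4; r = 21.3 − 23.4 = -2.1
x=8: ŷ = -6 + 4.2·8 = 27.6; r = 28.9 − 27.6 = 1.3
Largest |r| is 2.1 at x = 7, residual -2.1.

x = 7, r = -2.1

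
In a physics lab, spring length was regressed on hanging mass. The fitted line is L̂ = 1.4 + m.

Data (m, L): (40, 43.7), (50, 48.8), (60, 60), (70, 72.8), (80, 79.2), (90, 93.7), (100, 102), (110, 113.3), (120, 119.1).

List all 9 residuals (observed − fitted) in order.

m=40: L̂ = 1.4 + 40 = 41.4; r = 43.7 − 41.4 = 2.3
m=50: L̂ = 1.4 + 50 = 51.4; r = 48.8 − 51.4 = -2.6
m=60: L̂ = 1.4 + 60 = 61.4; r = 60 − 61.4 = -1.4
m=70: L̂ = 1.4 + 70 = 71.4; r = 72.8 − 71.4 = 1.4
m=80: L̂ = 1.4 + 80 = 81.4; r = 79.2 − 81.4 = -2.2
m=90: L̂ = 1.4 + 90 = 91.4; r = 93.7 − 91.4 = 2.3
m=100: L̂ = 1.4 + 100 = 101.4; r = 102 − 101.4 = 0.6
m=110: L̂ = 1.4 + 110 = 111.4; r = 113.3 − 111.4 = 1.9
m=120: L̂ = 1.4 + 120 = 121.4; r = 119.1 − 121.4 = -2.3

2.3, -2.6, -1.4, 1.4, -2.2, 2.3, 0.6, 1.9, -2.3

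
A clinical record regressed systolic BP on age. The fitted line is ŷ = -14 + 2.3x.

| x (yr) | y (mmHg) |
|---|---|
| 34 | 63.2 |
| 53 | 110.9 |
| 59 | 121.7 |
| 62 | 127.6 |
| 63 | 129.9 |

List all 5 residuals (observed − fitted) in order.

x=34: ŷ = -14 + 2.3·34 = 64.2; e = 63.2 − 64.2 = -1
x=53: ŷ = -14 + 2.3·53 = 107.9; e = 110.9 − 107.9 = 3
x=59: ŷ = -14 + 2.3·59 = 121.7; e = 121.7 − 121.7 = 0
x=62: ŷ = -14 + 2.3·62 = 128.6; e = 127.6 − 128.6 = -1
x=63: ŷ = -14 + 2.3·63 = 130.9; e = 129.9 − 130.9 = -1

-1, 3, 0, -1, -1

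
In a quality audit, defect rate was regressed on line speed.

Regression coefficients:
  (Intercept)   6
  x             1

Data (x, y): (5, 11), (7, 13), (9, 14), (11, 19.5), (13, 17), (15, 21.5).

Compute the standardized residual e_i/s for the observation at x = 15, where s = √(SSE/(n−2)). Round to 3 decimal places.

x=5: ŷ = 6 + 5 = 11; e = 11 − 11 = 0
x=7: ŷ = 6 + 7 = 13; e = 13 − 13 = 0
x=9: ŷ = 6 + 9 = 15; e = 14 − 15 = -1
x=11: ŷ = 6 + 11 = 17; e = 19.5 − 17 = 2.5
x=13: ŷ = 6 + 13 = 19; e = 17 − 19 = -2
x=15: ŷ = 6 + 15 = 21; e = 21.5 − 21 = 0.5
SSE = 0 + 0 + 1 + 6.25 + 4 + 0.25 = 11.5
s = √(11.5/4) = 1.69558
e/s = 0.5 / 1.69558 = 0.295

0.295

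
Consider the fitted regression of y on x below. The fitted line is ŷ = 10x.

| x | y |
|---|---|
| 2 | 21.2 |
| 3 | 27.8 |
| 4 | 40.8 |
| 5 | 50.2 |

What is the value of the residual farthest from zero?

r = -2.2

x=2: ŷ = 10·2 = 20; r = 21.2 − 20 = 1.2
x=3: ŷ = 10·3 = 30; r = 27.8 − 30 = -2.2
x=4: ŷ = 10·4 = 40; r = 40.8 − 40 = 0.8
x=5: ŷ = 10·5 = 50; r = 50.2 − 50 = 0.2
Largest |r| is 2.2 at x = 3, residual -2.2.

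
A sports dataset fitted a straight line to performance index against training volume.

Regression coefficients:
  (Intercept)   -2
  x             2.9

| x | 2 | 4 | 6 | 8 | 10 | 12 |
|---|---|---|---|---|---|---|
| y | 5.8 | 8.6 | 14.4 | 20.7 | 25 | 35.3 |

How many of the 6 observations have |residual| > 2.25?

1

x=2: ŷ = -2 + 2.9·2 = 3.8; e = 5.8 − 3.8 = 2
x=4: ŷ = -2 + 2.9·4 = 9.6; e = 8.6 − 9.6 = -1
x=6: ŷ = -2 + 2.9·6 = 15.4; e = 14.4 − 15.4 = -1
x=8: ŷ = -2 + 2.9·8 = 21.2; e = 20.7 − 21.2 = -0.5
x=10: ŷ = -2 + 2.9·10 = 27; e = 25 − 27 = -2
x=12: ŷ = -2 + 2.9·12 = 32.8; e = 35.3 − 32.8 = 2.5
|e| > 2.25: x=12 (|e|=2.5) → 1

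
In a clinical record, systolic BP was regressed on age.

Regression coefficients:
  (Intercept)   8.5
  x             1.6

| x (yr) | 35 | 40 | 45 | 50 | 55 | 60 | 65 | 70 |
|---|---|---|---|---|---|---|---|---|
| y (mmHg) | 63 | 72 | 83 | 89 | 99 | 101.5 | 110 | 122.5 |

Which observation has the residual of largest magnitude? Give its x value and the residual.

x = 60, r = -3

x=35: ŷ = 8.5 + 1.6·35 = 64.5; r = 63 − 64.5 = -1.5
x=40: ŷ = 8.5 + 1.6·40 = 72.5; r = 72 − 72.5 = -0.5
x=45: ŷ = 8.5 + 1.6·45 = 80.5; r = 83 − 80.5 = 2.5
x=50: ŷ = 8.5 + 1.6·50 = 88.5; r = 89 − 88.5 = 0.5
x=55: ŷ = 8.5 + 1.6·55 = 96.5; r = 99 − 96.5 = 2.5
x=60: ŷ = 8.5 + 1.6·60 = 104.5; r = 101.5 − 104.5 = -3
x=65: ŷ = 8.5 + 1.6·65 = 112.5; r = 110 − 112.5 = -2.5
x=70: ŷ = 8.5 + 1.6·70 = 120.5; r = 122.5 − 120.5 = 2
Largest |r| is 3 at x = 60, residual -3.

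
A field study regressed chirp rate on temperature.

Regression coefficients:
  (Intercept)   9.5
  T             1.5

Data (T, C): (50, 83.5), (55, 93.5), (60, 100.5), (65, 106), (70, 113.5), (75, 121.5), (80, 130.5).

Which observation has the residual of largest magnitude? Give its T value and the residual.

T = 55, e = 1.5

T=50: Ĉ = 9.5 + 1.5·50 = 84.5; e = 83.5 − 84.5 = -1
T=55: Ĉ = 9.5 + 1.5·55 = 92; e = 93.5 − 92 = 1.5
T=60: Ĉ = 9.5 + 1.5·60 = 99.5; e = 100.5 − 99.5 = 1
T=65: Ĉ = 9.5 + 1.5·65 = 107; e = 106 − 107 = -1
T=70: Ĉ = 9.5 + 1.5·70 = 114.5; e = 113.5 − 114.5 = -1
T=75: Ĉ = 9.5 + 1.5·75 = 122; e = 121.5 − 122 = -0.5
T=80: Ĉ = 9.5 + 1.5·80 = 129.5; e = 130.5 − 129.5 = 1
Largest |e| is 1.5 at T = 55, residual 1.5.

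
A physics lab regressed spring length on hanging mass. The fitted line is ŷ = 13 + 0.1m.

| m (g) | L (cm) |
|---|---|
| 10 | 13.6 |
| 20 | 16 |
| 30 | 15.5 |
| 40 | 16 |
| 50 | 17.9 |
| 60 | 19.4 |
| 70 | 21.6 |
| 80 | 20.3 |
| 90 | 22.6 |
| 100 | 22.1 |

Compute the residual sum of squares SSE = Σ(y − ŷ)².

m=10: ŷ = 13 + 0.1·10 = 14; e = 13.6 − 14 = -0.4
m=20: ŷ = 13 + 0.1·20 = 15; e = 16 − 15 = 1
m=30: ŷ = 13 + 0.1·30 = 16; e = 15.5 − 16 = -0.5
m=40: ŷ = 13 + 0.1·40 = 17; e = 16 − 17 = -1
m=50: ŷ = 13 + 0.1·50 = 18; e = 17.9 − 18 = -0.1
m=60: ŷ = 13 + 0.1·60 = 19; e = 19.4 − 19 = 0.4
m=70: ŷ = 13 + 0.1·70 = 20; e = 21.6 − 20 = 1.6
m=80: ŷ = 13 + 0.1·80 = 21; e = 20.3 − 21 = -0.7
m=90: ŷ = 13 + 0.1·90 = 22; e = 22.6 − 22 = 0.6
m=100: ŷ = 13 + 0.1·100 = 23; e = 22.1 − 23 = -0.9
SSE = 0.16 + 1 + 0.25 + 1 + 0.01 + 0.16 + 2.56 + 0.49 + 0.36 + 0.81 = 6.8

SSE = 6.8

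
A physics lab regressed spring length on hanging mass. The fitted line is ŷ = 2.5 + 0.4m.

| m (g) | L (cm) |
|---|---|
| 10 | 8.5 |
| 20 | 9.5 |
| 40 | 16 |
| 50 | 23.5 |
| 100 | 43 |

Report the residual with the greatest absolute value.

e = -2.5

m=10: ŷ = 2.5 + 0.4·10 = 6.5; e = 8.5 − 6.5 = 2
m=20: ŷ = 2.5 + 0.4·20 = 10.5; e = 9.5 − 10.5 = -1
m=40: ŷ = 2.5 + 0.4·40 = 18.5; e = 16 − 18.5 = -2.5
m=50: ŷ = 2.5 + 0.4·50 = 22.5; e = 23.5 − 22.5 = 1
m=100: ŷ = 2.5 + 0.4·100 = 42.5; e = 43 − 42.5 = 0.5
Largest |e| is 2.5 at m = 40, residual -2.5.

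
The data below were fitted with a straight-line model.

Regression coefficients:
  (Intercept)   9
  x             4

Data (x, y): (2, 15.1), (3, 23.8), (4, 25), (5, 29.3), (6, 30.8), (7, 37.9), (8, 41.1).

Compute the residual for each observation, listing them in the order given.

-1.9, 2.8, 0, 0.3, -2.2, 0.9, 0.1

x=2: ŷ = 9 + 4·2 = 17; e = 15.1 − 17 = -1.9
x=3: ŷ = 9 + 4·3 = 21; e = 23.8 − 21 = 2.8
x=4: ŷ = 9 + 4·4 = 25; e = 25 − 25 = 0
x=5: ŷ = 9 + 4·5 = 29; e = 29.3 − 29 = 0.3
x=6: ŷ = 9 + 4·6 = 33; e = 30.8 − 33 = -2.2
x=7: ŷ = 9 + 4·7 = 37; e = 37.9 − 37 = 0.9
x=8: ŷ = 9 + 4·8 = 41; e = 41.1 − 41 = 0.1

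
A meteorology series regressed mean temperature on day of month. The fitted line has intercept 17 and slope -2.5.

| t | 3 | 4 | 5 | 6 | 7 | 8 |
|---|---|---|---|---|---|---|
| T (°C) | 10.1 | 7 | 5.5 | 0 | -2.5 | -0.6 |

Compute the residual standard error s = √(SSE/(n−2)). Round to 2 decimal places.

s = 1.94

t=3: T̂ = 17 − 2.5·3 = 9.5; r = 10.1 − 9.5 = 0.6
t=4: T̂ = 17 − 2.5·4 = 7; r = 7 − 7 = 0
t=5: T̂ = 17 − 2.5·5 = 4.5; r = 5.5 − 4.5 = 1
t=6: T̂ = 17 − 2.5·6 = 2; r = 0 − 2 = -2
t=7: T̂ = 17 − 2.5·7 = -0.5; r = -2.5 − (-0.5) = -2
t=8: T̂ = 17 − 2.5·8 = -3; r = -0.6 − (-3) = 2.4
SSE = 0.36 + 0 + 1 + 4 + 4 + 5.76 = 15.12
s = √(15.12/4) = √3.78 ≈ 1.94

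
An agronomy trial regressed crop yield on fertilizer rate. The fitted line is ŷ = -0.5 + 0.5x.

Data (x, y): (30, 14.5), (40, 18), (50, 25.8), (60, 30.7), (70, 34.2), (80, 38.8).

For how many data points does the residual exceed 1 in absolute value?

3

x=30: ŷ = -0.5 + 0.5·30 = 14.5; e = 14.5 − 14.5 = 0
x=40: ŷ = -0.5 + 0.5·40 = 19.5; e = 18 − 19.5 = -1.5
x=50: ŷ = -0.5 + 0.5·50 = 24.5; e = 25.8 − 24.5 = 1.3
x=60: ŷ = -0.5 + 0.5·60 = 29.5; e = 30.7 − 29.5 = 1.2
x=70: ŷ = -0.5 + 0.5·70 = 34.5; e = 34.2 − 34.5 = -0.3
x=80: ŷ = -0.5 + 0.5·80 = 39.5; e = 38.8 − 39.5 = -0.7
|e| > 1: x=40 (|e|=1.5), x=50 (|e|=1.3), x=60 (|e|=1.2) → 3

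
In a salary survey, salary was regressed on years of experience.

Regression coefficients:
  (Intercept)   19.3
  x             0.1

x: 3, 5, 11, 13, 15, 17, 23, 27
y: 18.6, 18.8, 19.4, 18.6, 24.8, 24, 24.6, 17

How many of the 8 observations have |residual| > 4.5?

1

x=3: ŷ = 19.3 + 0.1·3 = 19.6; e = 18.6 − 19.6 = -1
x=5: ŷ = 19.3 + 0.1·5 = 19.8; e = 18.8 − 19.8 = -1
x=11: ŷ = 19.3 + 0.1·11 = 20.4; e = 19.4 − 20.4 = -1
x=13: ŷ = 19.3 + 0.1·13 = 20.6; e = 18.6 − 20.6 = -2
x=15: ŷ = 19.3 + 0.1·15 = 20.8; e = 24.8 − 20.8 = 4
x=17: ŷ = 19.3 + 0.1·17 = 21; e = 24 − 21 = 3
x=23: ŷ = 19.3 + 0.1·23 = 21.6; e = 24.6 − 21.6 = 3
x=27: ŷ = 19.3 + 0.1·27 = 22; e = 17 − 22 = -5
|e| > 4.5: x=27 (|e|=5) → 1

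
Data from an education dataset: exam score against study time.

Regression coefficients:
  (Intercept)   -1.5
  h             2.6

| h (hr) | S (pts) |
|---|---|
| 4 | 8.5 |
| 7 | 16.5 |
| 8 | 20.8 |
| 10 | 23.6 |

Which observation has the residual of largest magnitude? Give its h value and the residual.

h = 8, e = 1.5

h=4: Ŝ = -1.5 + 2.6·4 = 8.9; e = 8.5 − 8.9 = -0.4
h=7: Ŝ = -1.5 + 2.6·7 = 16.7; e = 16.5 − 16.7 = -0.2
h=8: Ŝ = -1.5 + 2.6·8 = 19.3; e = 20.8 − 19.3 = 1.5
h=10: Ŝ = -1.5 + 2.6·10 = 24.5; e = 23.6 − 24.5 = -0.9
Largest |e| is 1.5 at h = 8, residual 1.5.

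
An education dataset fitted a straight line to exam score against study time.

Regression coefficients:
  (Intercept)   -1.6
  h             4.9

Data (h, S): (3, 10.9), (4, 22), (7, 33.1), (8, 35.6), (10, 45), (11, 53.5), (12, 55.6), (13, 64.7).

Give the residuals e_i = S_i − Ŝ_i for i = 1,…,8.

-2.2, 4, 0.4, -2, -2.4, 1.2, -1.6, 2.6

h=3: Ŝ = -1.6 + 4.9·3 = 13.1; e = 10.9 − 13.1 = -2.2
h=4: Ŝ = -1.6 + 4.9·4 = 18; e = 22 − 18 = 4
h=7: Ŝ = -1.6 + 4.9·7 = 32.7; e = 33.1 − 32.7 = 0.4
h=8: Ŝ = -1.6 + 4.9·8 = 37.6; e = 35.6 − 37.6 = -2
h=10: Ŝ = -1.6 + 4.9·10 = 47.4; e = 45 − 47.4 = -2.4
h=11: Ŝ = -1.6 + 4.9·11 = 52.3; e = 53.5 − 52.3 = 1.2
h=12: Ŝ = -1.6 + 4.9·12 = 57.2; e = 55.6 − 57.2 = -1.6
h=13: Ŝ = -1.6 + 4.9·13 = 62.1; e = 64.7 − 62.1 = 2.6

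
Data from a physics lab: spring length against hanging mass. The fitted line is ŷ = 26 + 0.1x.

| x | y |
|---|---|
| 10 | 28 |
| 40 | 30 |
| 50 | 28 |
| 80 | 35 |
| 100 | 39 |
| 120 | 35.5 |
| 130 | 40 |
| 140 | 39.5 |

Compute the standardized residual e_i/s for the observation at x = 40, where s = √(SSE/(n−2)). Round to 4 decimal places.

0.0000

x=10: ŷ = 26 + 0.1·10 = 27; e = 28 − 27 = 1
x=40: ŷ = 26 + 0.1·40 = 30; e = 30 − 30 = 0
x=50: ŷ = 26 + 0.1·50 = 31; e = 28 − 31 = -3
x=80: ŷ = 26 + 0.1·80 = 34; e = 35 − 34 = 1
x=100: ŷ = 26 + 0.1·100 = 36; e = 39 − 36 = 3
x=120: ŷ = 26 + 0.1·120 = 38; e = 35.5 − 38 = -2.5
x=130: ŷ = 26 + 0.1·130 = 39; e = 40 − 39 = 1
x=140: ŷ = 26 + 0.1·140 = 40; e = 39.5 − 40 = -0.5
SSE = 1 + 0 + 9 + 1 + 9 + 6.25 + 1 + 0.25 = 27.5
s = √(27.5/6) = 2.14087
e/s = 0 / 2.14087 = 0.0000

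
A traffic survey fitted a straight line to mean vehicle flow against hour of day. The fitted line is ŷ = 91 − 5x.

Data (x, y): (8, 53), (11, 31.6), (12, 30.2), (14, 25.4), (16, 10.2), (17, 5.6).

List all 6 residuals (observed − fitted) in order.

2, -4.4, -0.8, 4.4, -0.8, -0.4

x=8: ŷ = 91 − 5·8 = 51; e = 53 − 51 = 2
x=11: ŷ = 91 − 5·11 = 36; e = 31.6 − 36 = -4.4
x=12: ŷ = 91 − 5·12 = 31; e = 30.2 − 31 = -0.8
x=14: ŷ = 91 − 5·14 = 21; e = 25.4 − 21 = 4.4
x=16: ŷ = 91 − 5·16 = 11; e = 10.2 − 11 = -0.8
x=17: ŷ = 91 − 5·17 = 6; e = 5.6 − 6 = -0.4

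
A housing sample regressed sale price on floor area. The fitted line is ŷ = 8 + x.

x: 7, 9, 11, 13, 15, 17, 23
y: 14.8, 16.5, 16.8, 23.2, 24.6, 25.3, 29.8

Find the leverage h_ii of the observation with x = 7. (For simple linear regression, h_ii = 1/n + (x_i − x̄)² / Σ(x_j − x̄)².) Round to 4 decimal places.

h = 0.3914

x̄ = (7 + 9 + 11 + 13 + 15 + 17 + 23)/7 = 13.5714
Σ(x − x̄)² = 43.1837 + 20.898 + 6.61224 + 0.326531 + 2.04082 + 11.7551 + 88.898 = 173.714
h = 1/7 + (-6.57143)²/173.714 = 0.142857 + 0.24859 = 0.3914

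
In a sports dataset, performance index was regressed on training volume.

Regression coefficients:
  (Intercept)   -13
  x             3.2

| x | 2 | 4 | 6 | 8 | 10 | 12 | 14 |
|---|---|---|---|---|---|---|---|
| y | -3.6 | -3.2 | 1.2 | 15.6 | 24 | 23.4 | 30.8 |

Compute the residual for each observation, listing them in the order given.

3, -3, -5, 3, 5, -2, -1

x=2: ŷ = -13 + 3.2·2 = -6.6; e = -3.6 − (-6.6) = 3
x=4: ŷ = -13 + 3.2·4 = -0.2; e = -3.2 − (-0.2) = -3
x=6: ŷ = -13 + 3.2·6 = 6.2; e = 1.2 − 6.2 = -5
x=8: ŷ = -13 + 3.2·8 = 12.6; e = 15.6 − 12.6 = 3
x=10: ŷ = -13 + 3.2·10 = 19; e = 24 − 19 = 5
x=12: ŷ = -13 + 3.2·12 = 25.4; e = 23.4 − 25.4 = -2
x=14: ŷ = -13 + 3.2·14 = 31.8; e = 30.8 − 31.8 = -1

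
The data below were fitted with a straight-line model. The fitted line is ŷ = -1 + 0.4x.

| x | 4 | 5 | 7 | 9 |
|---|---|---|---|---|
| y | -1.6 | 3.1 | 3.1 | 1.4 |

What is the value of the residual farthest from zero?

e = -2.2

x=4: ŷ = -1 + 0.4·4 = 0.6; e = -1.6 − 0.6 = -2.2
x=5: ŷ = -1 + 0.4·5 = 1; e = 3.1 − 1 = 2.1
x=7: ŷ = -1 + 0.4·7 = 1.8; e = 3.1 − 1.8 = 1.3
x=9: ŷ = -1 + 0.4·9 = 2.6; e = 1.4 − 2.6 = -1.2
Largest |e| is 2.2 at x = 4, residual -2.2.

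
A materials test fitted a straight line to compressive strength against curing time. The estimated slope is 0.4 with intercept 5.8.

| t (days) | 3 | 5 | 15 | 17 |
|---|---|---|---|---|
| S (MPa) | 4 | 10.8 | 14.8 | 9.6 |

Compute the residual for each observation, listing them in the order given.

t=3: ŷ = 5.8 + 0.4·3 = 7; e = 4 − 7 = -3
t=5: ŷ = 5.8 + 0.4·5 = 7.8; e = 10.8 − 7.8 = 3
t=15: ŷ = 5.8 + 0.4·15 = 11.8; e = 14.8 − 11.8 = 3
t=17: ŷ = 5.8 + 0.4·17 = 12.6; e = 9.6 − 12.6 = -3

-3, 3, 3, -3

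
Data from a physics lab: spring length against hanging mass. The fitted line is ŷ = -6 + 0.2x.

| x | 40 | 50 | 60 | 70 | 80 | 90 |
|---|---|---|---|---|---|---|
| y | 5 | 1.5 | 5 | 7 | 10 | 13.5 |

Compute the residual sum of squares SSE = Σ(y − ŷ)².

x=40: ŷ = -6 + 0.2·40 = 2; r = 5 − 2 = 3
x=50: ŷ = -6 + 0.2·50 = 4; r = 1.5 − 4 = -2.5
x=60: ŷ = -6 + 0.2·60 = 6; r = 5 − 6 = -1
x=70: ŷ = -6 + 0.2·70 = 8; r = 7 − 8 = -1
x=80: ŷ = -6 + 0.2·80 = 10; r = 10 − 10 = 0
x=90: ŷ = -6 + 0.2·90 = 12; r = 13.5 − 12 = 1.5
SSE = 9 + 6.25 + 1 + 1 + 0 + 2.25 = 19.5

SSE = 19.5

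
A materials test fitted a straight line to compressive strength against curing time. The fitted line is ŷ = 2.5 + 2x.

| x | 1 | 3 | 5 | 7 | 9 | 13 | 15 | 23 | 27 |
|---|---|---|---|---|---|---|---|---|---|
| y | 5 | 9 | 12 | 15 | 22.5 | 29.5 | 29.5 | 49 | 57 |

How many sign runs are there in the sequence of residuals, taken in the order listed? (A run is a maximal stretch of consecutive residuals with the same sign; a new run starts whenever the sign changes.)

5 runs

x=1: ŷ = 2.5 + 2·1 = 4.5; e = 5 − 4.5 = 0.5
x=3: ŷ = 2.5 + 2·3 = 8.5; e = 9 − 8.5 = 0.5
x=5: ŷ = 2.5 + 2·5 = 12.5; e = 12 − 12.5 = -0.5
x=7: ŷ = 2.5 + 2·7 = 16.5; e = 15 − 16.5 = -1.5
x=9: ŷ = 2.5 + 2·9 = 20.5; e = 22.5 − 20.5 = 2
x=13: ŷ = 2.5 + 2·13 = 28.5; e = 29.5 − 28.5 = 1
x=15: ŷ = 2.5 + 2·15 = 32.5; e = 29.5 − 32.5 = -3
x=23: ŷ = 2.5 + 2·23 = 48.5; e = 49 − 48.5 = 0.5
x=27: ŷ = 2.5 + 2·27 = 56.5; e = 57 − 56.5 = 0.5
Signs: + + − − + + − + +
Runs: +×2, −×2, +×2, −×1, +×2 → 5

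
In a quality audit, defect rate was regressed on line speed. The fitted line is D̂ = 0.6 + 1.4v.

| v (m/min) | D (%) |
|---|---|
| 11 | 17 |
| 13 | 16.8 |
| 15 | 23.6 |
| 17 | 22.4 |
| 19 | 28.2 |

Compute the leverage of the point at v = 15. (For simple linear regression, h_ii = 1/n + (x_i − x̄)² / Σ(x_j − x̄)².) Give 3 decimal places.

h = 0.200

v̄ = (11 + 13 + 15 + 17 + 19)/5 = 15
Σ(v − v̄)² = 16 + 4 + 0 + 4 + 16 = 40
h = 1/5 + (0)²/40 = 0.2 + 0 = 0.200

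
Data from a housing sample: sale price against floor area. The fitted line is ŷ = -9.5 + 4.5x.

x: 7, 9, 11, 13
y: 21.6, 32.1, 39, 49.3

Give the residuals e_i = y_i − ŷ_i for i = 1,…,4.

x=7: ŷ = -9.5 + 4.5·7 = 22; e = 21.6 − 22 = -0.4
x=9: ŷ = -9.5 + 4.5·9 = 31; e = 32.1 − 31 = 1.1
x=11: ŷ = -9.5 + 4.5·11 = 40; e = 39 − 40 = -1
x=13: ŷ = -9.5 + 4.5·13 = 49; e = 49.3 − 49 = 0.3

-0.4, 1.1, -1, 0.3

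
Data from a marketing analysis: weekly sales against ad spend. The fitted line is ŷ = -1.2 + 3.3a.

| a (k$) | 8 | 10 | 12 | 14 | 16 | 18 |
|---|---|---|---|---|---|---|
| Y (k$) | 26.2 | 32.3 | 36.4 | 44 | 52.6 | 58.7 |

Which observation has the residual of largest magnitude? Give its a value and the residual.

a=8: ŷ = -1.2 + 3.3·8 = 25.2; r = 26.2 − 25.2 = 1
a=10: ŷ = -1.2 + 3.3·10 = 31.8; r = 32.3 − 31.8 = 0.5
a=12: ŷ = -1.2 + 3.3·12 = 38.4; r = 36.4 − 38.4 = -2
a=14: ŷ = -1.2 + 3.3·14 = 45; r = 44 − 45 = -1
a=16: ŷ = -1.2 + 3.3·16 = 51.6; r = 52.6 − 51.6 = 1
a=18: ŷ = -1.2 + 3.3·18 = 58.2; r = 58.7 − 58.2 = 0.5
Largest |r| is 2 at a = 12, residual -2.

a = 12, r = -2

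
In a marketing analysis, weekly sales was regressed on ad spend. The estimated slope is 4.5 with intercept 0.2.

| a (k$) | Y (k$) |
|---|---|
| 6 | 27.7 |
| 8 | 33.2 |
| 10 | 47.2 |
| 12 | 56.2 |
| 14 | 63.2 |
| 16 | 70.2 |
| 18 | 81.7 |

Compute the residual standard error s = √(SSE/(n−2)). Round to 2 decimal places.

a=6: Ŷ = 0.2 + 4.5·6 = 27.2; e = 27.7 − 27.2 = 0.5
a=8: Ŷ = 0.2 + 4.5·8 = 36.2; e = 33.2 − 36.2 = -3
a=10: Ŷ = 0.2 + 4.5·10 = 45.2; e = 47.2 − 45.2 = 2
a=12: Ŷ = 0.2 + 4.5·12 = 54.2; e = 56.2 − 54.2 = 2
a=14: Ŷ = 0.2 + 4.5·14 = 63.2; e = 63.2 − 63.2 = 0
a=16: Ŷ = 0.2 + 4.5·16 = 72.2; e = 70.2 − 72.2 = -2
a=18: Ŷ = 0.2 + 4.5·18 = 81.2; e = 81.7 − 81.2 = 0.5
SSE = 0.25 + 9 + 4 + 4 + 0 + 4 + 0.25 = 21.5
s = √(21.5/5) = √4.3 ≈ 2.07

s = 2.07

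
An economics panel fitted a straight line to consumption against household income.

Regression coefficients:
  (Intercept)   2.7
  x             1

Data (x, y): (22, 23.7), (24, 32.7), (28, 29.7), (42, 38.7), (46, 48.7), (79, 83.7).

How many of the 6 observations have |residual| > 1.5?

x=22: ŷ = 2.7 + 22 = 24.7; r = 23.7 − 24.7 = -1
x=24: ŷ = 2.7 + 24 = 26.7; r = 32.7 − 26.7 = 6
x=28: ŷ = 2.7 + 28 = 30.7; r = 29.7 − 30.7 = -1
x=42: ŷ = 2.7 + 42 = 44.7; r = 38.7 − 44.7 = -6
x=46: ŷ = 2.7 + 46 = 48.7; r = 48.7 − 48.7 = 0
x=79: ŷ = 2.7 + 79 = 81.7; r = 83.7 − 81.7 = 2
|r| > 1.5: x=24 (|r|=6), x=42 (|r|=6), x=79 (|r|=2) → 3

3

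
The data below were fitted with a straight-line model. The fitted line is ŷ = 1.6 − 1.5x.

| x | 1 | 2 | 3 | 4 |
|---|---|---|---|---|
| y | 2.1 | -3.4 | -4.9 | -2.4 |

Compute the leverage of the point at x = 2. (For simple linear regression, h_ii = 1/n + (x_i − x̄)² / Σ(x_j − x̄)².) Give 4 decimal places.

x̄ = (1 + 2 + 3 + 4)/4 = 2.5
Σ(x − x̄)² = 2.25 + 0.25 + 0.25 + 2.25 = 5
h = 1/4 + (-0.5)²/5 = 0.25 + 0.05 = 0.3000

h = 0.3000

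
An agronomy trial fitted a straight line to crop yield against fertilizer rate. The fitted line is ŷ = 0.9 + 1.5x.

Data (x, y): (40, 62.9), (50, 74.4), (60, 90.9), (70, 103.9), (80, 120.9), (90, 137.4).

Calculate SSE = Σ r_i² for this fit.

SSE = 12.5

x=40: ŷ = 0.9 + 1.5·40 = 60.9; r = 62.9 − 60.9 = 2
x=50: ŷ = 0.9 + 1.5·50 = 75.9; r = 74.4 − 75.9 = -1.5
x=60: ŷ = 0.9 + 1.5·60 = 90.9; r = 90.9 − 90.9 = 0
x=70: ŷ = 0.9 + 1.5·70 = 105.9; r = 103.9 − 105.9 = -2
x=80: ŷ = 0.9 + 1.5·80 = 120.9; r = 120.9 − 120.9 = 0
x=90: ŷ = 0.9 + 1.5·90 = 135.9; r = 137.4 − 135.9 = 1.5
SSE = 4 + 2.25 + 0 + 4 + 0 + 2.25 = 12.5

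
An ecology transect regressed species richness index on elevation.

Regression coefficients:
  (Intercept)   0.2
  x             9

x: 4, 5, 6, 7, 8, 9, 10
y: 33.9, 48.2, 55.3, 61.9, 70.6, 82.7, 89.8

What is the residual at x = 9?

ŷ = 0.2 + 9·9 = 81.2
r = 82.7 − 81.2 = 1.5

r = 1.5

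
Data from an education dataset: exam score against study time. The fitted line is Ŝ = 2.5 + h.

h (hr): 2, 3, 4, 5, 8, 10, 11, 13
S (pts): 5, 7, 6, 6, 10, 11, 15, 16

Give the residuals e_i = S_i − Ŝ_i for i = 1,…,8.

0.5, 1.5, -0.5, -1.5, -0.5, -1.5, 1.5, 0.5

h=2: Ŝ = 2.5 + 2 = 4.5; e = 5 − 4.5 = 0.5
h=3: Ŝ = 2.5 + 3 = 5.5; e = 7 − 5.5 = 1.5
h=4: Ŝ = 2.5 + 4 = 6.5; e = 6 − 6.5 = -0.5
h=5: Ŝ = 2.5 + 5 = 7.5; e = 6 − 7.5 = -1.5
h=8: Ŝ = 2.5 + 8 = 10.5; e = 10 − 10.5 = -0.5
h=10: Ŝ = 2.5 + 10 = 12.5; e = 11 − 12.5 = -1.5
h=11: Ŝ = 2.5 + 11 = 13.5; e = 15 − 13.5 = 1.5
h=13: Ŝ = 2.5 + 13 = 15.5; e = 16 − 15.5 = 0.5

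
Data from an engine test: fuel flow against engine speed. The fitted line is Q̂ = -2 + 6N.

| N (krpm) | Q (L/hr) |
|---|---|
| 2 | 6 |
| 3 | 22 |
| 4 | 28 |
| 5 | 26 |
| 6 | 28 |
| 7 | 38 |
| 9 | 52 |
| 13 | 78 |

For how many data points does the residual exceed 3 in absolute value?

N=2: Q̂ = -2 + 6·2 = 10; e = 6 − 10 = -4
N=3: Q̂ = -2 + 6·3 = 16; e = 22 − 16 = 6
N=4: Q̂ = -2 + 6·4 = 22; e = 28 − 22 = 6
N=5: Q̂ = -2 + 6·5 = 28; e = 26 − 28 = -2
N=6: Q̂ = -2 + 6·6 = 34; e = 28 − 34 = -6
N=7: Q̂ = -2 + 6·7 = 40; e = 38 − 40 = -2
N=9: Q̂ = -2 + 6·9 = 52; e = 52 − 52 = 0
N=13: Q̂ = -2 + 6·13 = 76; e = 78 − 76 = 2
|e| > 3: N=2 (|e|=4), N=3 (|e|=6), N=4 (|e|=6), N=6 (|e|=6) → 4

4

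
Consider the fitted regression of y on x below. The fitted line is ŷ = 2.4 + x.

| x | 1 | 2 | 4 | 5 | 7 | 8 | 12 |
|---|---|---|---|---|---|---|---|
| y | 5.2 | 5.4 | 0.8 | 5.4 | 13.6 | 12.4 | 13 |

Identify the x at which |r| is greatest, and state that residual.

x = 4, r = -5.6

x=1: ŷ = 2.4 + 1 = 3.4; r = 5.2 − 3.4 = 1.8
x=2: ŷ = 2.4 + 2 = 4.4; r = 5.4 − 4.4 = 1
x=4: ŷ = 2.4 + 4 = 6.4; r = 0.8 − 6.4 = -5.6
x=5: ŷ = 2.4 + 5 = 7.4; r = 5.4 − 7.4 = -2
x=7: ŷ = 2.4 + 7 = 9.4; r = 13.6 − 9.4 = 4.2
x=8: ŷ = 2.4 + 8 = 10.4; r = 12.4 − 10.4 = 2
x=12: ŷ = 2.4 + 12 = 14.4; r = 13 − 14.4 = -1.4
Largest |r| is 5.6 at x = 4, residual -5.6.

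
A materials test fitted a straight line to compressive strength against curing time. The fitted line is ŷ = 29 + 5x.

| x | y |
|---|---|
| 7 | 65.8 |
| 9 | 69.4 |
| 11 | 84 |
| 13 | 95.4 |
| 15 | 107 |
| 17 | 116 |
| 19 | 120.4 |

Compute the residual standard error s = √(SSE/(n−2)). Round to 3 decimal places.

x=7: ŷ = 29 + 5·7 = 64; e = 65.8 − 64 = 1.8
x=9: ŷ = 29 + 5·9 = 74; e = 69.4 − 74 = -4.6
x=11: ŷ = 29 + 5·11 = 84; e = 84 − 84 = 0
x=13: ŷ = 29 + 5·13 = 94; e = 95.4 − 94 = 1.4
x=15: ŷ = 29 + 5·15 = 104; e = 107 − 104 = 3
x=17: ŷ = 29 + 5·17 = 114; e = 116 − 114 = 2
x=19: ŷ = 29 + 5·19 = 124; e = 120.4 − 124 = -3.6
SSE = 3.24 + 21.16 + 0 + 1.96 + 9 + 4 + 12.96 = 52.32
s = √(52.32/5) = √10.464 ≈ 3.235

s = 3.235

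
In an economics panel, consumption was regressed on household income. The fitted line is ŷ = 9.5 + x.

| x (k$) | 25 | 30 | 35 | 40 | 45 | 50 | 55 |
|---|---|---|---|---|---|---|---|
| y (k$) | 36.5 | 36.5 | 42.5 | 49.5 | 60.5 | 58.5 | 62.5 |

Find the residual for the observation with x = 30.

e = -3

ŷ = 9.5 + 30 = 39.5
e = 36.5 − 39.5 = -3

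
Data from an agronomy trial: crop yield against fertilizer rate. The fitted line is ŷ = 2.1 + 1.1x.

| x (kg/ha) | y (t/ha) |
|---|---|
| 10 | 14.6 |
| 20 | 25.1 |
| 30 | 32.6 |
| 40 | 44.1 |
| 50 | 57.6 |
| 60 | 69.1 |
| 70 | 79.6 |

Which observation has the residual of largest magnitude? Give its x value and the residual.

x = 30, r = -2.5

x=10: ŷ = 2.1 + 1.1·10 = 13.1; r = 14.6 − 13.1 = 1.5
x=20: ŷ = 2.1 + 1.1·20 = 24.1; r = 25.1 − 24.1 = 1
x=30: ŷ = 2.1 + 1.1·30 = 35.1; r = 32.6 − 35.1 = -2.5
x=40: ŷ = 2.1 + 1.1·40 = 46.1; r = 44.1 − 46.1 = -2
x=50: ŷ = 2.1 + 1.1·50 = 57.1; r = 57.6 − 57.1 = 0.5
x=60: ŷ = 2.1 + 1.1·60 = 68.1; r = 69.1 − 68.1 = 1
x=70: ŷ = 2.1 + 1.1·70 = 79.1; r = 79.6 − 79.1 = 0.5
Largest |r| is 2.5 at x = 30, residual -2.5.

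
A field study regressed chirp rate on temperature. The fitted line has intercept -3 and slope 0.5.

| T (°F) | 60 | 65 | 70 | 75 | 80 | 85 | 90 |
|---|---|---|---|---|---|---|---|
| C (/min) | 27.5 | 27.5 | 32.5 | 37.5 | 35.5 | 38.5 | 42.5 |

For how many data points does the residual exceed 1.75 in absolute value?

T=60: ŷ = -3 + 0.5·60 = 27; r = 27.5 − 27 = 0.5
T=65: ŷ = -3 + 0.5·65 = 29.5; r = 27.5 − 29.5 = -2
T=70: ŷ = -3 + 0.5·70 = 32; r = 32.5 − 32 = 0.5
T=75: ŷ = -3 + 0.5·75 = 34.5; r = 37.5 − 34.5 = 3
T=80: ŷ = -3 + 0.5·80 = 37; r = 35.5 − 37 = -1.5
T=85: ŷ = -3 + 0.5·85 = 39.5; r = 38.5 − 39.5 = -1
T=90: ŷ = -3 + 0.5·90 = 42; r = 42.5 − 42 = 0.5
|r| > 1.75: T=65 (|r|=2), T=75 (|r|=3) → 2

2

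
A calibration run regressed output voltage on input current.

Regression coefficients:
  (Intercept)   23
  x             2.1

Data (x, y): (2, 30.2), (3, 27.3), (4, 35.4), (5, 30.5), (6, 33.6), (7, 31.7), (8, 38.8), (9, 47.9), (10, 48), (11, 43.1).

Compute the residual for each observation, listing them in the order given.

x=2: ŷ = 23 + 2.1·2 = 27.2; e = 30.2 − 27.2 = 3
x=3: ŷ = 23 + 2.1·3 = 29.3; e = 27.3 − 29.3 = -2
x=4: ŷ = 23 + 2.1·4 = 31.4; e = 35.4 − 31.4 = 4
x=5: ŷ = 23 + 2.1·5 = 33.5; e = 30.5 − 33.5 = -3
x=6: ŷ = 23 + 2.1·6 = 35.6; e = 33.6 − 35.6 = -2
x=7: ŷ = 23 + 2.1·7 = 37.7; e = 31.7 − 37.7 = -6
x=8: ŷ = 23 + 2.1·8 = 39.8; e = 38.8 − 39.8 = -1
x=9: ŷ = 23 + 2.1·9 = 41.9; e = 47.9 − 41.9 = 6
x=10: ŷ = 23 + 2.1·10 = 44; e = 48 − 44 = 4
x=11: ŷ = 23 + 2.1·11 = 46.1; e = 43.1 − 46.1 = -3

3, -2, 4, -3, -2, -6, -1, 6, 4, -3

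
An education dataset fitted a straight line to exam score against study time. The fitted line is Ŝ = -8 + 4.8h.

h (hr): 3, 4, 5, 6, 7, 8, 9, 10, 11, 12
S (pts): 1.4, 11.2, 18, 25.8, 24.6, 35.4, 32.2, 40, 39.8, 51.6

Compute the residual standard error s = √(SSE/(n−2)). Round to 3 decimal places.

s = 3.841

h=3: Ŝ = -8 + 4.8·3 = 6.4; r = 1.4 − 6.4 = -5
h=4: Ŝ = -8 + 4.8·4 = 11.2; r = 11.2 − 11.2 = 0
h=5: Ŝ = -8 + 4.8·5 = 16; r = 18 − 16 = 2
h=6: Ŝ = -8 + 4.8·6 = 20.8; r = 25.8 − 20.8 = 5
h=7: Ŝ = -8 + 4.8·7 = 25.6; r = 24.6 − 25.6 = -1
h=8: Ŝ = -8 + 4.8·8 = 30.4; r = 35.4 − 30.4 = 5
h=9: Ŝ = -8 + 4.8·9 = 35.2; r = 32.2 − 35.2 = -3
h=10: Ŝ = -8 + 4.8·10 = 40; r = 40 − 40 = 0
h=11: Ŝ = -8 + 4.8·11 = 44.8; r = 39.8 − 44.8 = -5
h=12: Ŝ = -8 + 4.8·12 = 49.6; r = 51.6 − 49.6 = 2
SSE = 25 + 0 + 4 + 25 + 1 + 25 + 9 + 0 + 25 + 4 = 118
s = √(118/8) = √14.75 ≈ 3.841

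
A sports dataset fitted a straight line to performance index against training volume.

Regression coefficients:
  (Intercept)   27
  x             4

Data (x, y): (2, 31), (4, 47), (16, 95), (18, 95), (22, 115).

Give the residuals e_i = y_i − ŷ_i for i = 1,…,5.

x=2: ŷ = 27 + 4·2 = 35; e = 31 − 35 = -4
x=4: ŷ = 27 + 4·4 = 43; e = 47 − 43 = 4
x=16: ŷ = 27 + 4·16 = 91; e = 95 − 91 = 4
x=18: ŷ = 27 + 4·18 = 99; e = 95 − 99 = -4
x=22: ŷ = 27 + 4·22 = 115; e = 115 − 115 = 0

-4, 4, 4, -4, 0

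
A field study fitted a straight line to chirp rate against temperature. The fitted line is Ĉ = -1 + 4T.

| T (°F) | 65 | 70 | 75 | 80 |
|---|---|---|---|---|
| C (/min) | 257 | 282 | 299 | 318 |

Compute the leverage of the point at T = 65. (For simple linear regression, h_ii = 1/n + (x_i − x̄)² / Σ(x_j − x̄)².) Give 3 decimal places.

T̄ = (65 + 70 + 75 + 80)/4 = 72.5
Σ(T − T̄)² = 56.25 + 6.25 + 6.25 + 56.25 = 125
h = 1/4 + (-7.5)²/125 = 0.25 + 0.45 = 0.700

h = 0.700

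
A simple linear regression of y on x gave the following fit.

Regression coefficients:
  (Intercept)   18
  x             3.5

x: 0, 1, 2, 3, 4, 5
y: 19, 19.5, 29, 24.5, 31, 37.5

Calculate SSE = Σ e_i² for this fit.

x=0: ŷ = 18 + 3.5·0 = 18; e = 19 − 18 = 1
x=1: ŷ = 18 + 3.5·1 = 21.5; e = 19.5 − 21.5 = -2
x=2: ŷ = 18 + 3.5·2 = 25; e = 29 − 25 = 4
x=3: ŷ = 18 + 3.5·3 = 28.5; e = 24.5 − 28.5 = -4
x=4: ŷ = 18 + 3.5·4 = 32; e = 31 − 32 = -1
x=5: ŷ = 18 + 3.5·5 = 35.5; e = 37.5 − 35.5 = 2
SSE = 1 + 4 + 16 + 16 + 1 + 4 = 42

SSE = 42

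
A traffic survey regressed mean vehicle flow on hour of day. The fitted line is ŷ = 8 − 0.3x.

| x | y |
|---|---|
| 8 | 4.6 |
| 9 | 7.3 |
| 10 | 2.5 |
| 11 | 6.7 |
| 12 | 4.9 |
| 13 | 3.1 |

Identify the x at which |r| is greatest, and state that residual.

x=8: ŷ = 8 − 0.3·8 = 5.6; r = 4.6 − 5.6 = -1
x=9: ŷ = 8 − 0.3·9 = 5.3; r = 7.3 − 5.3 = 2
x=10: ŷ = 8 − 0.3·10 = 5; r = 2.5 − 5 = -2.5
x=11: ŷ = 8 − 0.3·11 = 4.7; r = 6.7 − 4.7 = 2
x=12: ŷ = 8 − 0.3·12 = 4.4; r = 4.9 − 4.4 = 0.5
x=13: ŷ = 8 − 0.3·13 = 4.1; r = 3.1 − 4.1 = -1
Largest |r| is 2.5 at x = 10, residual -2.5.

x = 10, r = -2.5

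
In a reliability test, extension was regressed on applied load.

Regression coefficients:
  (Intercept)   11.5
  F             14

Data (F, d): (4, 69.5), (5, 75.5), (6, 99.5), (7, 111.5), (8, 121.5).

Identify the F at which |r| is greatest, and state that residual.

F=4: ŷ = 11.5 + 14·4 = 67.5; r = 69.5 − 67.5 = 2
F=5: ŷ = 11.5 + 14·5 = 81.5; r = 75.5 − 81.5 = -6
F=6: ŷ = 11.5 + 14·6 = 95.5; r = 99.5 − 95.5 = 4
F=7: ŷ = 11.5 + 14·7 = 109.5; r = 111.5 − 109.5 = 2
F=8: ŷ = 11.5 + 14·8 = 123.5; r = 121.5 − 123.5 = -2
Largest |r| is 6 at F = 5, residual -6.

F = 5, r = -6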